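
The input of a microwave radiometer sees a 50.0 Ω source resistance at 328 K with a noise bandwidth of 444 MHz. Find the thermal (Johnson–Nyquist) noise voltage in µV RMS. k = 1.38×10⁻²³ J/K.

V_n = √(4kTRB)
4kTRB = 4 × 1.38×10⁻²³ × 328 × 5.00×10¹ × 4.44×10⁸ = 4.02×10⁻¹⁰ V²
V_n = √(4.02×10⁻¹⁰) = 2.00×10⁻⁵ V = 20.0 µV

20.0 µV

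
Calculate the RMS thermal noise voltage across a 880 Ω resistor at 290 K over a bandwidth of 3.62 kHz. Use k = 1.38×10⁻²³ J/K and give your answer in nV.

226 nV

V_n = √(4kTRB)
4kTRB = 4 × 1.38×10⁻²³ × 290 × 8.80×10² × 3.62×10³ = 5.10×10⁻¹⁴ V²
V_n = √(5.10×10⁻¹⁴) = 2.26×10⁻⁷ V = 226 nV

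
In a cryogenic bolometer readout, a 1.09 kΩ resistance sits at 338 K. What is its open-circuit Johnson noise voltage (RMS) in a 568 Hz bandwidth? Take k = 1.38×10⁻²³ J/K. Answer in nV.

V_n = √(4kTRB)
4kTRB = 4 × 1.38×10⁻²³ × 338 × 1.09×10³ × 5.68×10² = 1.16×10⁻¹⁴ V²
V_n = √(1.16×10⁻¹⁴) = 1.07×10⁻⁷ V = 107 nV

107 nV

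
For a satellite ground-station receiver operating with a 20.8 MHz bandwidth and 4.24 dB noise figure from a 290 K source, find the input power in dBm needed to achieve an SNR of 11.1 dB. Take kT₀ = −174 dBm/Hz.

−85.5 dBm

Sensitivity = −174 + 10 log₁₀(B) + NF + SNR_min
= −174 + 73.18 + 4.24 + 11.1
= −85.48 dBm → −85.5 dBm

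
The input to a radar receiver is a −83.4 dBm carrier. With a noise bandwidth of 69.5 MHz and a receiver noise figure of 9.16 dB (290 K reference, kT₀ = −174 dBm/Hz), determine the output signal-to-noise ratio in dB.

Noise floor: N = −174 + 10 log₁₀(B) + NF
10 log₁₀(6.95×10⁷) = 78.42 dB
N = −174 + 78.42 + 9.16 = −86.42 dBm
SNR = P_sig − N = −83.4 − (−86.42) = 3.02 dB → 3.0 dB

3.0 dB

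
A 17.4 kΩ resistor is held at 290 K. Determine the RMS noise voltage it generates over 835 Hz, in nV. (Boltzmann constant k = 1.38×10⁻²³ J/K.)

V_n = √(4kTRB)
4kTRB = 4 × 1.38×10⁻²³ × 290 × 1.74×10⁴ × 8.35×10² = 2.33×10⁻¹³ V²
V_n = √(2.33×10⁻¹³) = 4.82×10⁻⁷ V = 482 nV

482 nV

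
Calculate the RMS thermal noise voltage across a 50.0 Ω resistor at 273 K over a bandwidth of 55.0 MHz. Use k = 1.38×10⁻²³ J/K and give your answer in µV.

6.44 µV

V_n = √(4kTRB)
4kTRB = 4 × 1.38×10⁻²³ × 273 × 5.00×10¹ × 5.50×10⁷ = 4.14×10⁻¹¹ V²
V_n = √(4.14×10⁻¹¹) = 6.44×10⁻⁶ V = 6.44 µV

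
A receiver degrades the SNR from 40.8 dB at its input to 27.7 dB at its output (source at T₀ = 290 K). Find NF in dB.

13.1 dB

NF (dB) = SNR_in(dB) − SNR_out(dB) when the source is at T₀
NF = 40.8 − 27.7 = 13.1 dB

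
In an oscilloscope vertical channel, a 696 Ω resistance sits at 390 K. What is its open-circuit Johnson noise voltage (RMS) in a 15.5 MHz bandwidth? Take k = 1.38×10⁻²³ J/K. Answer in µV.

15.2 µV

V_n = √(4kTRB)
4kTRB = 4 × 1.38×10⁻²³ × 390 × 6.96×10² × 1.55×10⁷ = 2.32×10⁻¹⁰ V²
V_n = √(2.32×10⁻¹⁰) = 1.52×10⁻⁵ V = 15.2 µV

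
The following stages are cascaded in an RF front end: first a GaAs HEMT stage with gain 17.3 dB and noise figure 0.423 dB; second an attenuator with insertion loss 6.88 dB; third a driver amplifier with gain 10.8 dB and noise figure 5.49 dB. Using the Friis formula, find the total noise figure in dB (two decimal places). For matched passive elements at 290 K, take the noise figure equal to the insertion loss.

Convert to linear (a loss of L dB is a gain of −L dB): F_i = 10^(NF_i/10), G_i = 10^(G_i,dB/10)
  Stage 1: F_1 = 10^(0.423/10) = 1.102, G_1 = 10^(17.3/10) = 53.70
  Stage 2: F_2 = 10^(6.88/10) = 4.875, G_2 = 10^(−6.88/10) = 0.2051
  Stage 3: F_3 = 10^(5.49/10) = 3.540, G_3 = 10^(10.8/10) = 12.02
Friis cascade:
  F = 1.102 + (4.875 − 1)/53.70 + (3.540 − 1)/11.02 = 1.405
NF = 10 log₁₀(1.405) = 1.48 dB

1.48 dB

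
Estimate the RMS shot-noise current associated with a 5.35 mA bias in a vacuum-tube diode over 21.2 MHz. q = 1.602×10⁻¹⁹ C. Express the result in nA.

191 nA

I_n = √(2qI·B)
2qI·B = 2 × 1.602×10⁻¹⁹ × 5.35×10⁻³ × 2.12×10⁷ = 3.63×10⁻¹⁴ A²
I_n = √(3.63×10⁻¹⁴) = 1.91×10⁻⁷ A = 191 nA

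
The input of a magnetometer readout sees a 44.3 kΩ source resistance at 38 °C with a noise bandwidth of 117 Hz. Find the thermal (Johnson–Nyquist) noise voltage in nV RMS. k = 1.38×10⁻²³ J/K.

T = 38 °C + 273.15 = 311.15 K
V_n = √(4kTRB)
4kTRB = 4 × 1.38×10⁻²³ × 311.15 × 4.43×10⁴ × 1.17×10² = 8.90×10⁻¹⁴ V²
V_n = √(8.90×10⁻¹⁴) = 2.98×10⁻⁷ V = 298 nV

298 nV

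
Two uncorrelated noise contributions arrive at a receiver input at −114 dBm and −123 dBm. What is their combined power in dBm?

−113.5 dBm

Convert to linear, add, convert back:
P₁ = 3.98×10⁻¹⁵ W, P₂ = 5.01×10⁻¹⁶ W
P_tot = 4.48×10⁻¹⁵ W → 10 log₁₀(P_tot / 10⁻³) = −113.5 dBm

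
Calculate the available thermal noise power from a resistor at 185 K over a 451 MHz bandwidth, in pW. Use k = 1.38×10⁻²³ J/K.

1.15 pW

P_n = kTB = 1.38×10⁻²³ × 185 × 4.51×10⁸ = 1.15×10⁻¹² W = 1.15 pW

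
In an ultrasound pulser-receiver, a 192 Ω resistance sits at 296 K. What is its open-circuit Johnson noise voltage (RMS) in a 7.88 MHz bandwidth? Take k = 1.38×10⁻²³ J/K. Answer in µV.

4.97 µV

V_n = √(4kTRB)
4kTRB = 4 × 1.38×10⁻²³ × 296 × 1.92×10² × 7.88×10⁶ = 2.47×10⁻¹¹ V²
V_n = √(2.47×10⁻¹¹) = 4.97×10⁻⁶ V = 4.97 µV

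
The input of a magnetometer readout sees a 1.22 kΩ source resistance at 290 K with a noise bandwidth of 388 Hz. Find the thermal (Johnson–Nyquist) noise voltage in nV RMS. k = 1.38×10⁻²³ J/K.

V_n = √(4kTRB)
4kTRB = 4 × 1.38×10⁻²³ × 290 × 1.22×10³ × 3.88×10² = 7.58×10⁻¹⁵ V²
V_n = √(7.58×10⁻¹⁵) = 8.70×10⁻⁸ V = 87.0 nV

87.0 nV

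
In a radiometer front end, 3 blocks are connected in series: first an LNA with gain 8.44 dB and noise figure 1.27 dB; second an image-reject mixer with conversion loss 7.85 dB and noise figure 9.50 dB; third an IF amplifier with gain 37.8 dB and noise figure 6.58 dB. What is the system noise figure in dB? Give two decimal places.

Convert to linear (a loss of L dB is a gain of −L dB): F_i = 10^(NF_i/10), G_i = 10^(G_i,dB/10)
  Stage 1: F_1 = 10^(1.27/10) = 1.340, G_1 = 10^(8.44/10) = 6.982
  Stage 2: F_2 = 10^(9.50/10) = 8.913, G_2 = 10^(−7.85/10) = 0.1641
  Stage 3: F_3 = 10^(6.58/10) = 4.550, G_3 = 10^(37.8/10) = 6026
Friis cascade:
  F = 1.340 + (8.913 − 1)/6.982 + (4.550 − 1)/1.146 = 5.572
NF = 10 log₁₀(5.572) = 7.46 dB

7.46 dB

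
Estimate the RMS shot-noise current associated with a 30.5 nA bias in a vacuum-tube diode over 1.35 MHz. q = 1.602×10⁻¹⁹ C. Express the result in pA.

I_n = √(2qI·B)
2qI·B = 2 × 1.602×10⁻¹⁹ × 3.05×10⁻⁸ × 1.35×10⁶ = 1.32×10⁻²⁰ A²
I_n = √(1.32×10⁻²⁰) = 1.15×10⁻¹⁰ A = 115 pA

115 pA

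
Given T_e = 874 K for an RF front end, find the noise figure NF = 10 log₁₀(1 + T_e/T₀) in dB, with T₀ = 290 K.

F = 1 + T_e/T₀ = 1 + 874/290 = 4.01379
NF = 10 log₁₀(4.01379) = 6.04 dB

6.04 dB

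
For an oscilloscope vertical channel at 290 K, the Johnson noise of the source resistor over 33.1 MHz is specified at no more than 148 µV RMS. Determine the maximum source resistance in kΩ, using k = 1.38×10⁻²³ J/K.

41.3 kΩ

Johnson–Nyquist: V_n = √(4kTRB) ⇒ R = V_n² / (4kTB)
4kTB = 4 × 1.38×10⁻²³ × 290 × 3.31×10⁷ = 5.30×10⁻¹³
R = (1.48×10⁻⁴)² / 5.30×10⁻¹³ = 4.13×10⁴ Ω = 41.3 kΩ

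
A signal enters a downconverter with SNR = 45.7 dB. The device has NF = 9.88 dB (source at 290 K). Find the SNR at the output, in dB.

By definition F = SNR_in/SNR_out, so in dB: SNR_out = SNR_in − NF
SNR_out = 45.7 − 9.88 = 35.82 dB

35.82 dB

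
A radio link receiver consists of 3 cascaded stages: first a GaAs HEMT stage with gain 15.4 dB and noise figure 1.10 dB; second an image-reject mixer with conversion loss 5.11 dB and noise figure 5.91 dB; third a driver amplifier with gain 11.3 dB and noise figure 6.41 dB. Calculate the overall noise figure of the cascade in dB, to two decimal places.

Convert to linear (a loss of L dB is a gain of −L dB): F_i = 10^(NF_i/10), G_i = 10^(G_i,dB/10)
  Stage 1: F_1 = 10^(1.10/10) = 1.288, G_1 = 10^(15.4/10) = 34.67
  Stage 2: F_2 = 10^(5.91/10) = 3.899, G_2 = 10^(−5.11/10) = 0.3083
  Stage 3: F_3 = 10^(6.41/10) = 4.375, G_3 = 10^(11.3/10) = 13.49
Friis cascade:
  F = 1.288 + (3.899 − 1)/34.67 + (4.375 − 1)/10.69 = 1.688
NF = 10 log₁₀(1.688) = 2.27 dB

2.27 dB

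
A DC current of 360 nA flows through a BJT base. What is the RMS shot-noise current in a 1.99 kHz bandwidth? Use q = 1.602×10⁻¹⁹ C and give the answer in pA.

15.2 pA

I_n = √(2qI·B)
2qI·B = 2 × 1.602×10⁻¹⁹ × 3.60×10⁻⁷ × 1.99×10³ = 2.30×10⁻²² A²
I_n = √(2.30×10⁻²²) = 1.52×10⁻¹¹ A = 15.2 pA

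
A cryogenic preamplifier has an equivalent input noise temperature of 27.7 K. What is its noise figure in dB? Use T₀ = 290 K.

F = 1 + T_e/T₀ = 1 + 27.7/290 = 1.09552
NF = 10 log₁₀(1.09552) = 0.396 dB

0.396 dB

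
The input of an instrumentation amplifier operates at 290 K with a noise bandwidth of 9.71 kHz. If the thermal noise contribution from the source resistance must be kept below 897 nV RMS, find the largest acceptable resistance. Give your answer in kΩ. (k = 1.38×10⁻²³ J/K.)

5.18 kΩ

Johnson–Nyquist: V_n = √(4kTRB) ⇒ R = V_n² / (4kTB)
4kTB = 4 × 1.38×10⁻²³ × 290 × 9.71×10³ = 1.55×10⁻¹⁶
R = (8.97×10⁻⁷)² / 1.55×10⁻¹⁶ = 5.18×10³ Ω = 5.18 kΩ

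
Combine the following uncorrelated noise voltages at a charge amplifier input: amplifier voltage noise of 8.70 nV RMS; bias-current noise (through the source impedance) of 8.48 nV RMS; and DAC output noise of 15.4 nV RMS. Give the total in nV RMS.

Uncorrelated sources add in power (mean-square): V_tot = √(ΣV_i²)
V_tot = √[(8.70×10⁻⁹)² + (8.48×10⁻⁹)² + (1.54×10⁻⁸)²] = 1.96×10⁻⁸ V = 19.6 nV

19.6 nV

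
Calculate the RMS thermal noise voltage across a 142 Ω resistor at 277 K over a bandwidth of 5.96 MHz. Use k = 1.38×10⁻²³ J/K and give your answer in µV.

3.60 µV

V_n = √(4kTRB)
4kTRB = 4 × 1.38×10⁻²³ × 277 × 1.42×10² × 5.96×10⁶ = 1.29×10⁻¹¹ V²
V_n = √(1.29×10⁻¹¹) = 3.60×10⁻⁶ V = 3.60 µV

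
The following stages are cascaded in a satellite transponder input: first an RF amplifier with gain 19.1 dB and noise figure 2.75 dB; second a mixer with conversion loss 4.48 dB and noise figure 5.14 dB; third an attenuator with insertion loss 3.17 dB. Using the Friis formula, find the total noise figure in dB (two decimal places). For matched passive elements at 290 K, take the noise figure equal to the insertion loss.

Convert to linear (a loss of L dB is a gain of −L dB): F_i = 10^(NF_i/10), G_i = 10^(G_i,dB/10)
  Stage 1: F_1 = 10^(2.75/10) = 1.884, G_1 = 10^(19.1/10) = 81.28
  Stage 2: F_2 = 10^(5.14/10) = 3.266, G_2 = 10^(−4.48/10) = 0.3565
  Stage 3: F_3 = 10^(3.17/10) = 2.075, G_3 = 10^(−3.17/10) = 0.4819
Friis cascade:
  F = 1.884 + (3.266 − 1)/81.28 + (2.075 − 1)/28.97 = 1.949
NF = 10 log₁₀(1.949) = 2.90 dB

2.90 dB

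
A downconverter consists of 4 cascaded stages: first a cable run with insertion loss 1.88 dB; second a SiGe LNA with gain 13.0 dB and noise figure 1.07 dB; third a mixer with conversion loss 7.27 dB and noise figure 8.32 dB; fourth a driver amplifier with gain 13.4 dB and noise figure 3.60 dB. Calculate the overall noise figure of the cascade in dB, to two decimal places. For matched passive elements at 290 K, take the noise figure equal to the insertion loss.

Convert to linear (a loss of L dB is a gain of −L dB): F_i = 10^(NF_i/10), G_i = 10^(G_i,dB/10)
  Stage 1: F_1 = 10^(1.88/10) = 1.542, G_1 = 10^(−1.88/10) = 0.6486
  Stage 2: F_2 = 10^(1.07/10) = 1.279, G_2 = 10^(13.0/10) = 19.95
  Stage 3: F_3 = 10^(8.32/10) = 6.792, G_3 = 10^(−7.27/10) = 0.1875
  Stage 4: F_4 = 10^(3.60/10) = 2.291, G_4 = 10^(13.4/10) = 21.88
Friis cascade:
  F = 1.542 + (1.279 − 1)/0.6486 + (6.792 − 1)/12.94 + (2.291 − 1)/2.427 = 2.952
NF = 10 log₁₀(2.952) = 4.70 dB

4.70 dB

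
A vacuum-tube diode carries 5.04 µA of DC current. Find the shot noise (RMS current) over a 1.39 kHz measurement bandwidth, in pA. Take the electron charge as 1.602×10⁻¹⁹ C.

47.4 pA

I_n = √(2qI·B)
2qI·B = 2 × 1.602×10⁻¹⁹ × 5.04×10⁻⁶ × 1.39×10³ = 2.24×10⁻²¹ A²
I_n = √(2.24×10⁻²¹) = 4.74×10⁻¹¹ A = 47.4 pA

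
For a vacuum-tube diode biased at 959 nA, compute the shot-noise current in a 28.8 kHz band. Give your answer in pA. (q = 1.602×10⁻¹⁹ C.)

94.1 pA

I_n = √(2qI·B)
2qI·B = 2 × 1.602×10⁻¹⁹ × 9.59×10⁻⁷ × 2.88×10⁴ = 8.85×10⁻²¹ A²
I_n = √(8.85×10⁻²¹) = 9.41×10⁻¹¹ A = 94.1 pA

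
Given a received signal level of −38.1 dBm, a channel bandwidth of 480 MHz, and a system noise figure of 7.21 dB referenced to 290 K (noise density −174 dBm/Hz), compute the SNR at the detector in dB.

41.9 dB

Noise floor: N = −174 + 10 log₁₀(B) + NF
10 log₁₀(4.80×10⁸) = 86.81 dB
N = −174 + 86.81 + 7.21 = −79.98 dBm
SNR = P_sig − N = −38.1 − (−79.98) = 41.88 dB → 41.9 dB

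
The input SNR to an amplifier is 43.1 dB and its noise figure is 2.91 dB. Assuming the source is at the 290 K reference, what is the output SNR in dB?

40.19 dB

By definition F = SNR_in/SNR_out, so in dB: SNR_out = SNR_in − NF
SNR_out = 43.1 − 2.91 = 40.19 dB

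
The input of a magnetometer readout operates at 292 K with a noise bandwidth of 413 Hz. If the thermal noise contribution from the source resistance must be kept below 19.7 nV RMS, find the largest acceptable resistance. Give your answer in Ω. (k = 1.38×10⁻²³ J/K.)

Johnson–Nyquist: V_n = √(4kTRB) ⇒ R = V_n² / (4kTB)
4kTB = 4 × 1.38×10⁻²³ × 292 × 4.13×10² = 6.66×10⁻¹⁸
R = (1.97×10⁻⁸)² / 6.66×10⁻¹⁸ = 5.83×10¹ Ω = 58.3 Ω

58.3 Ω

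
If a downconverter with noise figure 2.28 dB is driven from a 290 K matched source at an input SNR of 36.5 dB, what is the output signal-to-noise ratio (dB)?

By definition F = SNR_in/SNR_out, so in dB: SNR_out = SNR_in − NF
SNR_out = 36.5 − 2.28 = 34.22 dB

34.22 dB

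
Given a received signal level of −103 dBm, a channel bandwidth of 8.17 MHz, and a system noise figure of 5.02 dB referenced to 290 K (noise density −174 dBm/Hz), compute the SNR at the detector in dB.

Noise floor: N = −174 + 10 log₁₀(B) + NF
10 log₁₀(8.17×10⁶) = 69.12 dB
N = −174 + 69.12 + 5.02 = −99.86 dBm
SNR = P_sig − N = −103 − (−99.86) = −3.14 dB → −3.1 dB

−3.1 dB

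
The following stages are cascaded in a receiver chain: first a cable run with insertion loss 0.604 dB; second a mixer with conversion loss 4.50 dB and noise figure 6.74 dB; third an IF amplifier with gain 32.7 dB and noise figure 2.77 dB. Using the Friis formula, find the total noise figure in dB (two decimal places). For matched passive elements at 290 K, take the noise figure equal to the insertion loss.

Convert to linear (a loss of L dB is a gain of −L dB): F_i = 10^(NF_i/10), G_i = 10^(G_i,dB/10)
  Stage 1: F_1 = 10^(0.604/10) = 1.149, G_1 = 10^(−0.604/10) = 0.8702
  Stage 2: F_2 = 10^(6.74/10) = 4.721, G_2 = 10^(−4.50/10) = 0.3548
  Stage 3: F_3 = 10^(2.77/10) = 1.892, G_3 = 10^(32.7/10) = 1862
Friis cascade:
  F = 1.149 + (4.721 − 1)/0.8702 + (1.892 − 1)/0.3087 = 8.315
NF = 10 log₁₀(8.315) = 9.20 dB

9.20 dB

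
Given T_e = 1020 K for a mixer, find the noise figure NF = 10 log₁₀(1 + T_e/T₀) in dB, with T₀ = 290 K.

F = 1 + T_e/T₀ = 1 + 1020/290 = 4.51724
NF = 10 log₁₀(4.51724) = 6.55 dB

6.55 dB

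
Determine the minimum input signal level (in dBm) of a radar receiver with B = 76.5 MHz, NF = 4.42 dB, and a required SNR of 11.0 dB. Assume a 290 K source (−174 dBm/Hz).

−79.7 dBm

Sensitivity = −174 + 10 log₁₀(B) + NF + SNR_min
= −174 + 78.84 + 4.42 + 11.0
= −79.74 dBm → −79.7 dBm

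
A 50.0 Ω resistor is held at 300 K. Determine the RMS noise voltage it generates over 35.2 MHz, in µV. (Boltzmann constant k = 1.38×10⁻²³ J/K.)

5.40 µV

V_n = √(4kTRB)
4kTRB = 4 × 1.38×10⁻²³ × 300 × 5.00×10¹ × 3.52×10⁷ = 2.91×10⁻¹¹ V²
V_n = √(2.91×10⁻¹¹) = 5.40×10⁻⁶ V = 5.40 µV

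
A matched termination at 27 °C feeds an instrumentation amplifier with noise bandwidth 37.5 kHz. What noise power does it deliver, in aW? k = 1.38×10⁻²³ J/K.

155 aW

T = 27 °C + 273.15 = 300.15 K
P_n = kTB = 1.38×10⁻²³ × 300.15 × 3.75×10⁴ = 1.55×10⁻¹⁶ W = 155 aW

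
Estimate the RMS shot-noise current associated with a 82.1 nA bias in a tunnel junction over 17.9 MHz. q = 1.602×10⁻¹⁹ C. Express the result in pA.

686 pA

I_n = √(2qI·B)
2qI·B = 2 × 1.602×10⁻¹⁹ × 8.21×10⁻⁸ × 1.79×10⁷ = 4.71×10⁻¹⁹ A²
I_n = √(4.71×10⁻¹⁹) = 6.86×10⁻¹⁰ A = 686 pA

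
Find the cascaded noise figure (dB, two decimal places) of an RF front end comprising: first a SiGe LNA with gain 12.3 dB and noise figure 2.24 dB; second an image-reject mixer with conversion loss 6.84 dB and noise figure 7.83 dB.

Convert to linear (a loss of L dB is a gain of −L dB): F_i = 10^(NF_i/10), G_i = 10^(G_i,dB/10)
  Stage 1: F_1 = 10^(2.24/10) = 1.675, G_1 = 10^(12.3/10) = 16.98
  Stage 2: F_2 = 10^(7.83/10) = 6.067, G_2 = 10^(−6.84/10) = 0.2070
Friis cascade:
  F = 1.675 + (6.067 − 1)/16.98 = 1.973
NF = 10 log₁₀(1.973) = 2.95 dB

2.95 dB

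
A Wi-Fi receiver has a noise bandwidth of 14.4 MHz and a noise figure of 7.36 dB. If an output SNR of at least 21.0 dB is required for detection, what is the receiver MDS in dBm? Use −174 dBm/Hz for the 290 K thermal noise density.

−74.1 dBm

Sensitivity = −174 + 10 log₁₀(B) + NF + SNR_min
= −174 + 71.58 + 7.36 + 21.0
= −74.06 dBm → −74.1 dBm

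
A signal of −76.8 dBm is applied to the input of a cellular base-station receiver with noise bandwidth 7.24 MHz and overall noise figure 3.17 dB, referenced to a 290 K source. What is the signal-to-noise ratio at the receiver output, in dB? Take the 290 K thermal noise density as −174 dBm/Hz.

25.4 dB

Noise floor: N = −174 + 10 log₁₀(B) + NF
10 log₁₀(7.24×10⁶) = 68.6 dB
N = −174 + 68.6 + 3.17 = −102.23 dBm
SNR = P_sig − N = −76.8 − (−102.23) = 25.43 dB → 25.4 dB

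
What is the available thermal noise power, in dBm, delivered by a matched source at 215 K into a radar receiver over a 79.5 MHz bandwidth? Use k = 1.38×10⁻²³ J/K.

−96.3 dBm

P_n = kTB = 1.38×10⁻²³ × 215 × 7.95×10⁷ = 2.36×10⁻¹³ W
In dBm: 10 log₁₀(2.36×10⁻¹³ / 10⁻³) = −96.3 dBm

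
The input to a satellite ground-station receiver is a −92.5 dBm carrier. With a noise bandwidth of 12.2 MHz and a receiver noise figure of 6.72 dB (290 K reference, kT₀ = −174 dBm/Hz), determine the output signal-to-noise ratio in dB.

3.9 dB

Noise floor: N = −174 + 10 log₁₀(B) + NF
10 log₁₀(1.22×10⁷) = 70.86 dB
N = −174 + 70.86 + 6.72 = −96.42 dBm
SNR = P_sig − N = −92.5 − (−96.42) = 3.92 dB → 3.9 dB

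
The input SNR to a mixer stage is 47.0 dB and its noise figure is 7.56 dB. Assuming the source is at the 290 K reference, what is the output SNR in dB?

By definition F = SNR_in/SNR_out, so in dB: SNR_out = SNR_in − NF
SNR_out = 47.0 − 7.56 = 39.44 dB

39.44 dB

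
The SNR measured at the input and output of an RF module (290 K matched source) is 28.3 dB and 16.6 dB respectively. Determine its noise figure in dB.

11.7 dB

NF (dB) = SNR_in(dB) − SNR_out(dB) when the source is at T₀
NF = 28.3 − 16.6 = 11.7 dB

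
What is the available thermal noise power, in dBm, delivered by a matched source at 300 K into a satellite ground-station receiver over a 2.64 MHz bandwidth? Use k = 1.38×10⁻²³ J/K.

−109.6 dBm

P_n = kTB = 1.38×10⁻²³ × 300 × 2.64×10⁶ = 1.09×10⁻¹⁴ W
In dBm: 10 log₁₀(1.09×10⁻¹⁴ / 10⁻³) = −109.6 dBm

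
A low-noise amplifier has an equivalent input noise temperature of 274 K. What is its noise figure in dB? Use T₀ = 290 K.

2.89 dB

F = 1 + T_e/T₀ = 1 + 274/290 = 1.94483
NF = 10 log₁₀(1.94483) = 2.89 dB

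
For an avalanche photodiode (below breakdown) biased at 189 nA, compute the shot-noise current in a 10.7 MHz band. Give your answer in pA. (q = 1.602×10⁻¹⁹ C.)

805 pA

I_n = √(2qI·B)
2qI·B = 2 × 1.602×10⁻¹⁹ × 1.89×10⁻⁷ × 1.07×10⁷ = 6.48×10⁻¹⁹ A²
I_n = √(6.48×10⁻¹⁹) = 8.05×10⁻¹⁰ A = 805 pA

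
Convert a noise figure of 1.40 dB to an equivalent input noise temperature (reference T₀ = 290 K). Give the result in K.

F = 10^(1.40/10) = 1.38038
T_e = (F − 1)·T₀ = (1.38038 − 1) × 290 = 110 K

110 K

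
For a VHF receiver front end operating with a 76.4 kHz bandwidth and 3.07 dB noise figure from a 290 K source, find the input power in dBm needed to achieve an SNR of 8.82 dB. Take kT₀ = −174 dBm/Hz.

−113.3 dBm

Sensitivity = −174 + 10 log₁₀(B) + NF + SNR_min
= −174 + 48.83 + 3.07 + 8.82
= −113.28 dBm → −113.3 dBm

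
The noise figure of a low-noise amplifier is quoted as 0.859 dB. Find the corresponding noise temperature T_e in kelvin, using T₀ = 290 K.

63.4 K

F = 10^(0.859/10) = 1.21871
T_e = (F − 1)·T₀ = (1.21871 − 1) × 290 = 63.4 K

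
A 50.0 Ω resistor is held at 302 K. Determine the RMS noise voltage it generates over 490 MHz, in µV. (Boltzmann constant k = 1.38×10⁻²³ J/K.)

20.2 µV

V_n = √(4kTRB)
4kTRB = 4 × 1.38×10⁻²³ × 302 × 5.00×10¹ × 4.90×10⁸ = 4.08×10⁻¹⁰ V²
V_n = √(4.08×10⁻¹⁰) = 2.02×10⁻⁵ V = 20.2 µV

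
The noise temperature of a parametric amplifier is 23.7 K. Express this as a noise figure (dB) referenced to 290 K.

F = 1 + T_e/T₀ = 1 + 23.7/290 = 1.08172
NF = 10 log₁₀(1.08172) = 0.341 dB

0.341 dB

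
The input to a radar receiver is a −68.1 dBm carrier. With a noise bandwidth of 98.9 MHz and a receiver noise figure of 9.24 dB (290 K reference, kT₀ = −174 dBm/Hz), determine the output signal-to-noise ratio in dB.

16.7 dB

Noise floor: N = −174 + 10 log₁₀(B) + NF
10 log₁₀(9.89×10⁷) = 79.95 dB
N = −174 + 79.95 + 9.24 = −84.81 dBm
SNR = P_sig − N = −68.1 − (−84.81) = 16.71 dB → 16.7 dB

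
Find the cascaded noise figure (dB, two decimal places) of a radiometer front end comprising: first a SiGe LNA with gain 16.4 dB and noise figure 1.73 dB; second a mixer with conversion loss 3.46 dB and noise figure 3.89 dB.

Convert to linear (a loss of L dB is a gain of −L dB): F_i = 10^(NF_i/10), G_i = 10^(G_i,dB/10)
  Stage 1: F_1 = 10^(1.73/10) = 1.489, G_1 = 10^(16.4/10) = 43.65
  Stage 2: F_2 = 10^(3.89/10) = 2.449, G_2 = 10^(−3.46/10) = 0.4508
Friis cascade:
  F = 1.489 + (2.449 − 1)/43.65 = 1.523
NF = 10 log₁₀(1.523) = 1.83 dB

1.83 dB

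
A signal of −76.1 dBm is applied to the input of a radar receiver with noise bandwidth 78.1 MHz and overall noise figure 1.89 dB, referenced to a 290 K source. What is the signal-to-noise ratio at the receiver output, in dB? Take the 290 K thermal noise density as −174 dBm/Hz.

Noise floor: N = −174 + 10 log₁₀(B) + NF
10 log₁₀(7.81×10⁷) = 78.93 dB
N = −174 + 78.93 + 1.89 = −93.18 dBm
SNR = P_sig − N = −76.1 − (−93.18) = 17.08 dB → 17.1 dB

17.1 dB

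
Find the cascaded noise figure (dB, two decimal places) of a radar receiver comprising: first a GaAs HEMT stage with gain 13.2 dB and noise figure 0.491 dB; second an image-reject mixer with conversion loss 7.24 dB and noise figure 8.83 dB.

Convert to linear (a loss of L dB is a gain of −L dB): F_i = 10^(NF_i/10), G_i = 10^(G_i,dB/10)
  Stage 1: F_1 = 10^(0.491/10) = 1.120, G_1 = 10^(13.2/10) = 20.89
  Stage 2: F_2 = 10^(8.83/10) = 7.638, G_2 = 10^(−7.24/10) = 0.1888
Friis cascade:
  F = 1.120 + (7.638 − 1)/20.89 = 1.437
NF = 10 log₁₀(1.437) = 1.58 dB

1.58 dB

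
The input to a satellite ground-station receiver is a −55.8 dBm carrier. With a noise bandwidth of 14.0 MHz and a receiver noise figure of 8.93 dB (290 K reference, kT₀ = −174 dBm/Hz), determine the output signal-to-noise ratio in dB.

Noise floor: N = −174 + 10 log₁₀(B) + NF
10 log₁₀(1.40×10⁷) = 71.46 dB
N = −174 + 71.46 + 8.93 = −93.61 dBm
SNR = P_sig − N = −55.8 − (−93.61) = 37.81 dB → 37.8 dB

37.8 dB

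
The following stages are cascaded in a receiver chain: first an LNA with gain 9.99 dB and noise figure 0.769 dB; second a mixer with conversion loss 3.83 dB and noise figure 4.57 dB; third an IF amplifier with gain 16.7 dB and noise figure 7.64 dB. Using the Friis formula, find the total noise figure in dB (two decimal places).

4.06 dB

Convert to linear (a loss of L dB is a gain of −L dB): F_i = 10^(NF_i/10), G_i = 10^(G_i,dB/10)
  Stage 1: F_1 = 10^(0.769/10) = 1.194, G_1 = 10^(9.99/10) = 9.977
  Stage 2: F_2 = 10^(4.57/10) = 2.864, G_2 = 10^(−3.83/10) = 0.4140
  Stage 3: F_3 = 10^(7.64/10) = 5.808, G_3 = 10^(16.7/10) = 46.77
Friis cascade:
  F = 1.194 + (2.864 − 1)/9.977 + (5.808 − 1)/4.130 = 2.545
NF = 10 log₁₀(2.545) = 4.06 dB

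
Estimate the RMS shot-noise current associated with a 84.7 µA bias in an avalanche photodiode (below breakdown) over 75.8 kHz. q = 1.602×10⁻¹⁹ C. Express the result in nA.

1.43 nA

I_n = √(2qI·B)
2qI·B = 2 × 1.602×10⁻¹⁹ × 8.47×10⁻⁵ × 7.58×10⁴ = 2.06×10⁻¹⁸ A²
I_n = √(2.06×10⁻¹⁸) = 1.43×10⁻⁹ A = 1.43 nA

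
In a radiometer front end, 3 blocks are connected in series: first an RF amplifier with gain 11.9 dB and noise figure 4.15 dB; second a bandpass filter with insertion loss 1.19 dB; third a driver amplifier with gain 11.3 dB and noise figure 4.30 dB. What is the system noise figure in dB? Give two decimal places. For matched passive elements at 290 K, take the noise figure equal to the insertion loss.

4.42 dB

Convert to linear (a loss of L dB is a gain of −L dB): F_i = 10^(NF_i/10), G_i = 10^(G_i,dB/10)
  Stage 1: F_1 = 10^(4.15/10) = 2.600, G_1 = 10^(11.9/10) = 15.49
  Stage 2: F_2 = 10^(1.19/10) = 1.315, G_2 = 10^(−1.19/10) = 0.7603
  Stage 3: F_3 = 10^(4.30/10) = 2.692, G_3 = 10^(11.3/10) = 13.49
Friis cascade:
  F = 2.600 + (1.315 − 1)/15.49 + (2.692 − 1)/11.78 = 2.764
NF = 10 log₁₀(2.764) = 4.42 dB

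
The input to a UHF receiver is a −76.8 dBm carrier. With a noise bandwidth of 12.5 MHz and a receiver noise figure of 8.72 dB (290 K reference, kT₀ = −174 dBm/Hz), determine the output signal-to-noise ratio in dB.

Noise floor: N = −174 + 10 log₁₀(B) + NF
10 log₁₀(1.25×10⁷) = 70.97 dB
N = −174 + 70.97 + 8.72 = −94.31 dBm
SNR = P_sig − N = −76.8 − (−94.31) = 17.51 dB → 17.5 dB

17.5 dB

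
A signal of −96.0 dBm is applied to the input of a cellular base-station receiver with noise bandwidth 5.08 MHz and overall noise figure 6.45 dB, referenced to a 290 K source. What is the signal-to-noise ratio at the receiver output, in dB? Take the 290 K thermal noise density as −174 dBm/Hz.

Noise floor: N = −174 + 10 log₁₀(B) + NF
10 log₁₀(5.08×10⁶) = 67.06 dB
N = −174 + 67.06 + 6.45 = −100.49 dBm
SNR = P_sig − N = −96.0 − (−100.49) = 4.49 dB → 4.5 dB

4.5 dB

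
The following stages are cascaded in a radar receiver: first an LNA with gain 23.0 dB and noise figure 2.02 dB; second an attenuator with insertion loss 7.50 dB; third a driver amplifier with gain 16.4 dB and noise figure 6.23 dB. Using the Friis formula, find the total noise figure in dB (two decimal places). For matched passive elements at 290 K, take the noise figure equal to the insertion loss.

Convert to linear (a loss of L dB is a gain of −L dB): F_i = 10^(NF_i/10), G_i = 10^(G_i,dB/10)
  Stage 1: F_1 = 10^(2.02/10) = 1.592, G_1 = 10^(23.0/10) = 199.5
  Stage 2: F_2 = 10^(7.50/10) = 5.623, G_2 = 10^(−7.50/10) = 0.1778
  Stage 3: F_3 = 10^(6.23/10) = 4.198, G_3 = 10^(16.4/10) = 43.65
Friis cascade:
  F = 1.592 + (5.623 − 1)/199.5 + (4.198 − 1)/35.48 = 1.706
NF = 10 log₁₀(1.706) = 2.32 dB

2.32 dB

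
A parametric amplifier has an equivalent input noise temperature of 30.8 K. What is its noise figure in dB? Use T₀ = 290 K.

F = 1 + T_e/T₀ = 1 + 30.8/290 = 1.10621
NF = 10 log₁₀(1.10621) = 0.438 dB

0.438 dB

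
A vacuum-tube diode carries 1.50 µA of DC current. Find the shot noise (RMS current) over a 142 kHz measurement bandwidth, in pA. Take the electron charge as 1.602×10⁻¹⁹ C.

I_n = √(2qI·B)
2qI·B = 2 × 1.602×10⁻¹⁹ × 1.50×10⁻⁶ × 1.42×10⁵ = 6.82×10⁻²⁰ A²
I_n = √(6.82×10⁻²⁰) = 2.61×10⁻¹⁰ A = 261 pA

261 pA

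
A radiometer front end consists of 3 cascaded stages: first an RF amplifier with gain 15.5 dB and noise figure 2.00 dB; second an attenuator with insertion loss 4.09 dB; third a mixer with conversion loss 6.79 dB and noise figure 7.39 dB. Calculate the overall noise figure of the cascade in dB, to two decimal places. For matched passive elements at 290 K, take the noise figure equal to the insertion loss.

2.91 dB

Convert to linear (a loss of L dB is a gain of −L dB): F_i = 10^(NF_i/10), G_i = 10^(G_i,dB/10)
  Stage 1: F_1 = 10^(2.00/10) = 1.585, G_1 = 10^(15.5/10) = 35.48
  Stage 2: F_2 = 10^(4.09/10) = 2.564, G_2 = 10^(−4.09/10) = 0.3899
  Stage 3: F_3 = 10^(7.39/10) = 5.483, G_3 = 10^(−6.79/10) = 0.2094
Friis cascade:
  F = 1.585 + (2.564 − 1)/35.48 + (5.483 − 1)/13.84 = 1.953
NF = 10 log₁₀(1.953) = 2.91 dB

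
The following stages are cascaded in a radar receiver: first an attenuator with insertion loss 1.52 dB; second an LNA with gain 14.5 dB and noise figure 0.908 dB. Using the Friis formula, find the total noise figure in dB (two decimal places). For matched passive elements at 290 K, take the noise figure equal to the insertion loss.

Convert to linear (a loss of L dB is a gain of −L dB): F_i = 10^(NF_i/10), G_i = 10^(G_i,dB/10)
  Stage 1: F_1 = 10^(1.52/10) = 1.419, G_1 = 10^(−1.52/10) = 0.7047
  Stage 2: F_2 = 10^(0.908/10) = 1.233, G_2 = 10^(14.5/10) = 28.18
Friis cascade:
  F = 1.419 + (1.233 − 1)/0.7047 = 1.749
NF = 10 log₁₀(1.749) = 2.43 dB

2.43 dB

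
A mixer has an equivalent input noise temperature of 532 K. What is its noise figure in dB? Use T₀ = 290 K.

F = 1 + T_e/T₀ = 1 + 532/290 = 2.83448
NF = 10 log₁₀(2.83448) = 4.52 dB

4.52 dB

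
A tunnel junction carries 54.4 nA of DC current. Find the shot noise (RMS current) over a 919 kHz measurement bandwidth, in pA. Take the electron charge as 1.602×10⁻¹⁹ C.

I_n = √(2qI·B)
2qI·B = 2 × 1.602×10⁻¹⁹ × 5.44×10⁻⁸ × 9.19×10⁵ = 1.60×10⁻²⁰ A²
I_n = √(1.60×10⁻²⁰) = 1.27×10⁻¹⁰ A = 127 pA

127 pA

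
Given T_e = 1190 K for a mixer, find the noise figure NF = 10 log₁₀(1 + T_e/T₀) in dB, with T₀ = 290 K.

7.08 dB

F = 1 + T_e/T₀ = 1 + 1190/290 = 5.10345
NF = 10 log₁₀(5.10345) = 7.08 dB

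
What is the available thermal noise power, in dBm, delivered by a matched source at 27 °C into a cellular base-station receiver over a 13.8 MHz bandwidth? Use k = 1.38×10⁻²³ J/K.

T = 27 °C + 273.15 = 300.15 K
P_n = kTB = 1.38×10⁻²³ × 300.15 × 1.38×10⁷ = 5.72×10⁻¹⁴ W
In dBm: 10 log₁₀(5.72×10⁻¹⁴ / 10⁻³) = −102.4 dBm

−102.4 dBm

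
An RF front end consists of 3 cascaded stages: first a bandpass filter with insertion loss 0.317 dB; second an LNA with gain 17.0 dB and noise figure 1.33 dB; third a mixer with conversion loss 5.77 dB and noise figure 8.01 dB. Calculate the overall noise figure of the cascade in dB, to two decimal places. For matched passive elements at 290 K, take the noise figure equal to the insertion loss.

Convert to linear (a loss of L dB is a gain of −L dB): F_i = 10^(NF_i/10), G_i = 10^(G_i,dB/10)
  Stage 1: F_1 = 10^(0.317/10) = 1.076, G_1 = 10^(−0.317/10) = 0.9296
  Stage 2: F_2 = 10^(1.33/10) = 1.358, G_2 = 10^(17.0/10) = 50.12
  Stage 3: F_3 = 10^(8.01/10) = 6.324, G_3 = 10^(−5.77/10) = 0.2649
Friis cascade:
  F = 1.076 + (1.358 − 1)/0.9296 + (6.324 − 1)/46.59 = 1.575
NF = 10 log₁₀(1.575) = 1.97 dB

1.97 dB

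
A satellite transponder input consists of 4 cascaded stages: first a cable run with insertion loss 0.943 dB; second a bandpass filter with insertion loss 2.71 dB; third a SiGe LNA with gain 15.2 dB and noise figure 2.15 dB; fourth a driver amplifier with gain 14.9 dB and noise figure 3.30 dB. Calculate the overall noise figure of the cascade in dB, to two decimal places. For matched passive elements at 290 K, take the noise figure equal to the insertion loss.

5.89 dB

Convert to linear (a loss of L dB is a gain of −L dB): F_i = 10^(NF_i/10), G_i = 10^(G_i,dB/10)
  Stage 1: F_1 = 10^(0.943/10) = 1.243, G_1 = 10^(−0.943/10) = 0.8048
  Stage 2: F_2 = 10^(2.71/10) = 1.866, G_2 = 10^(−2.71/10) = 0.5358
  Stage 3: F_3 = 10^(2.15/10) = 1.641, G_3 = 10^(15.2/10) = 33.11
  Stage 4: F_4 = 10^(3.30/10) = 2.138, G_4 = 10^(14.9/10) = 30.90
Friis cascade:
  F = 1.243 + (1.866 − 1)/0.8048 + (1.641 − 1)/0.4312 + (2.138 − 1)/14.28 = 3.884
NF = 10 log₁₀(3.884) = 5.89 dB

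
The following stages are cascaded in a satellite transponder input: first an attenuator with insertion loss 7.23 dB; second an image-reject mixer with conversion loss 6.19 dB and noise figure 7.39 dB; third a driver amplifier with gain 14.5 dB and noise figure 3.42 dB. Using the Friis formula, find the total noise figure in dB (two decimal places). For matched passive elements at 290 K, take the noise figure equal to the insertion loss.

17.43 dB

Convert to linear (a loss of L dB is a gain of −L dB): F_i = 10^(NF_i/10), G_i = 10^(G_i,dB/10)
  Stage 1: F_1 = 10^(7.23/10) = 5.284, G_1 = 10^(−7.23/10) = 0.1892
  Stage 2: F_2 = 10^(7.39/10) = 5.483, G_2 = 10^(−6.19/10) = 0.2404
  Stage 3: F_3 = 10^(3.42/10) = 2.198, G_3 = 10^(14.5/10) = 28.18
Friis cascade:
  F = 5.284 + (5.483 − 1)/0.1892 + (2.198 − 1)/0.04550 = 55.30
NF = 10 log₁₀(55.30) = 17.43 dB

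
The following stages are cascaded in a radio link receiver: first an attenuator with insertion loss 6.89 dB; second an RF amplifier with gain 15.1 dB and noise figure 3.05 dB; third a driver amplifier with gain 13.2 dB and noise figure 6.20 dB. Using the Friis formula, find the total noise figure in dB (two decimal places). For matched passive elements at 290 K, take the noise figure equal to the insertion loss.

Convert to linear (a loss of L dB is a gain of −L dB): F_i = 10^(NF_i/10), G_i = 10^(G_i,dB/10)
  Stage 1: F_1 = 10^(6.89/10) = 4.887, G_1 = 10^(−6.89/10) = 0.2046
  Stage 2: F_2 = 10^(3.05/10) = 2.018, G_2 = 10^(15.1/10) = 32.36
  Stage 3: F_3 = 10^(6.20/10) = 4.169, G_3 = 10^(13.2/10) = 20.89
Friis cascade:
  F = 4.887 + (2.018 − 1)/0.2046 + (4.169 − 1)/6.622 = 10.34
NF = 10 log₁₀(10.34) = 10.15 dB

10.15 dB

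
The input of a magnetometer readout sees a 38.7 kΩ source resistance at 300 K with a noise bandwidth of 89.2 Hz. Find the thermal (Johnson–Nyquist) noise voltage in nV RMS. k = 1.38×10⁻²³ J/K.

239 nV

V_n = √(4kTRB)
4kTRB = 4 × 1.38×10⁻²³ × 300 × 3.87×10⁴ × 8.92×10¹ = 5.72×10⁻¹⁴ V²
V_n = √(5.72×10⁻¹⁴) = 2.39×10⁻⁷ V = 239 nV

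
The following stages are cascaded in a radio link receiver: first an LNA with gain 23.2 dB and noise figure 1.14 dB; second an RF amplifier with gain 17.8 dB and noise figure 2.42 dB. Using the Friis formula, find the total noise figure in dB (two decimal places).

1.15 dB

Convert to linear (a loss of L dB is a gain of −L dB): F_i = 10^(NF_i/10), G_i = 10^(G_i,dB/10)
  Stage 1: F_1 = 10^(1.14/10) = 1.300, G_1 = 10^(23.2/10) = 208.9
  Stage 2: F_2 = 10^(2.42/10) = 1.746, G_2 = 10^(17.8/10) = 60.26
Friis cascade:
  F = 1.300 + (1.746 − 1)/208.9 = 1.304
NF = 10 log₁₀(1.304) = 1.15 dB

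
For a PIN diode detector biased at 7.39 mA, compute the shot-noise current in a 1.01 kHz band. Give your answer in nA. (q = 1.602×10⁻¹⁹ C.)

1.55 nA

I_n = √(2qI·B)
2qI·B = 2 × 1.602×10⁻¹⁹ × 7.39×10⁻³ × 1.01×10³ = 2.39×10⁻¹⁸ A²
I_n = √(2.39×10⁻¹⁸) = 1.55×10⁻⁹ A = 1.55 nA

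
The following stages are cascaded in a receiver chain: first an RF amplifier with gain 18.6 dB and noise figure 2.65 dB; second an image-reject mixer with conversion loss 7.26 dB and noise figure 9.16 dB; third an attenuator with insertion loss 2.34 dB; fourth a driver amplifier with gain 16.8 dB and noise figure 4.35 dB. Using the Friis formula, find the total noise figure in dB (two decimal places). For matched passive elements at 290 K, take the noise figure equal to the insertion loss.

3.44 dB

Convert to linear (a loss of L dB is a gain of −L dB): F_i = 10^(NF_i/10), G_i = 10^(G_i,dB/10)
  Stage 1: F_1 = 10^(2.65/10) = 1.841, G_1 = 10^(18.6/10) = 72.44
  Stage 2: F_2 = 10^(9.16/10) = 8.241, G_2 = 10^(−7.26/10) = 0.1879
  Stage 3: F_3 = 10^(2.34/10) = 1.714, G_3 = 10^(−2.34/10) = 0.5834
  Stage 4: F_4 = 10^(4.35/10) = 2.723, G_4 = 10^(16.8/10) = 47.86
Friis cascade:
  F = 1.841 + (8.241 − 1)/72.44 + (1.714 − 1)/13.61 + (2.723 − 1)/7.943 = 2.210
NF = 10 log₁₀(2.210) = 3.44 dB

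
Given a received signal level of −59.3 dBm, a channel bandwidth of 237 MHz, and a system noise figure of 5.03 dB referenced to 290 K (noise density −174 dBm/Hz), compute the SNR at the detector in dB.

Noise floor: N = −174 + 10 log₁₀(B) + NF
10 log₁₀(2.37×10⁸) = 83.75 dB
N = −174 + 83.75 + 5.03 = −85.22 dBm
SNR = P_sig − N = −59.3 − (−85.22) = 25.92 dB → 25.9 dB

25.9 dB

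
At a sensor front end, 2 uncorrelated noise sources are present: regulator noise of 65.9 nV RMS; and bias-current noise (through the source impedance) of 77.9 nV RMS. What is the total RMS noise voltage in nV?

Uncorrelated sources add in power (mean-square): V_tot = √(ΣV_i²)
V_tot = √[(6.59×10⁻⁸)² + (7.79×10⁻⁸)²] = 1.02×10⁻⁷ V = 102 nV

102 nV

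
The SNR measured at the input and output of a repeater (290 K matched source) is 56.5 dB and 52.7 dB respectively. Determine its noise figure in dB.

NF (dB) = SNR_in(dB) − SNR_out(dB) when the source is at T₀
NF = 56.5 − 52.7 = 3.8 dB

3.8 dB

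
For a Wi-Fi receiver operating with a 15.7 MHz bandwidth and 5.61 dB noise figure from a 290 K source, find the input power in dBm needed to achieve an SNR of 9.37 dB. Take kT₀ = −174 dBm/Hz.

Sensitivity = −174 + 10 log₁₀(B) + NF + SNR_min
= −174 + 71.96 + 5.61 + 9.37
= −87.06 dBm → −87.1 dBm

−87.1 dBm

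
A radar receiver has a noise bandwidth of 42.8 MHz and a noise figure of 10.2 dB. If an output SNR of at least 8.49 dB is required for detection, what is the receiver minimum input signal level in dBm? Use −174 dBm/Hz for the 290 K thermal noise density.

−79.0 dBm

Sensitivity = −174 + 10 log₁₀(B) + NF + SNR_min
= −174 + 76.31 + 10.2 + 8.49
= −79.00 dBm → −79.0 dBm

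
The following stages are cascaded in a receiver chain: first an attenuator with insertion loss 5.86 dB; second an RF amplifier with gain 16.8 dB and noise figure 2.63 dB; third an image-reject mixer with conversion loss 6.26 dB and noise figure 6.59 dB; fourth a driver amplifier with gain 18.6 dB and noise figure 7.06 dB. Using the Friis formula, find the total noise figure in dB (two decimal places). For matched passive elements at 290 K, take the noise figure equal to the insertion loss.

9.41 dB

Convert to linear (a loss of L dB is a gain of −L dB): F_i = 10^(NF_i/10), G_i = 10^(G_i,dB/10)
  Stage 1: F_1 = 10^(5.86/10) = 3.855, G_1 = 10^(−5.86/10) = 0.2594
  Stage 2: F_2 = 10^(2.63/10) = 1.832, G_2 = 10^(16.8/10) = 47.86
  Stage 3: F_3 = 10^(6.59/10) = 4.560, G_3 = 10^(−6.26/10) = 0.2366
  Stage 4: F_4 = 10^(7.06/10) = 5.082, G_4 = 10^(18.6/10) = 72.44
Friis cascade:
  F = 3.855 + (1.832 − 1)/0.2594 + (4.560 − 1)/12.42 + (5.082 − 1)/2.938 = 8.739
NF = 10 log₁₀(8.739) = 9.41 dB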